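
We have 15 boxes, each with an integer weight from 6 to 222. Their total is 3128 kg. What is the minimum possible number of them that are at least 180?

Suppose at most 15 − j of them reach 180; then j values are ≤ 179 and the rest ≤ 222.
The total is then ≤ 179·j + 222·(15 − j) = 3330 − 43j. For this to be ≥ 3128 we need j ≤ 4, so at least 15 − 4 = 11 must reach 180.
Exactly 11 works: 11 values at 222 and 4 at 179 total 3158; lower one of the high values by 30 (still ≥ 180) to hit 3128.

11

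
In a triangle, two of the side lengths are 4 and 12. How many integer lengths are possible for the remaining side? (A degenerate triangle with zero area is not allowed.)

The triangle inequality gives |4 − 12| < c < 4 + 12, i.e. 8 < c < 16.
So c can be any integer from 9 to 15: 7 values.

7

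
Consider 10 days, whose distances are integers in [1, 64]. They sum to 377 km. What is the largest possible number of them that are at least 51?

With k values at 51 or above and the rest at least 1, the sum is at least 10 + 50k.
Since the sum is 377, we need 50k ≤ 367, i.e. k ≤ 7.
k = 7 is achieved by 7 values at 51 and 3 at 1, total 360; add 17 to one value (staying below 51) to reach 377.

7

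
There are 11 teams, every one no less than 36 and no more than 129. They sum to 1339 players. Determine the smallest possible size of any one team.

To make one team as small as possible, make the other 10 as large as possible.
The other 10 contribute at most 10 × 129 = 1290, leaving at least 1339 − 1290 = 49.
Since 49 ≥ 36, this is achievable: one at 49 and 10 at 129.

49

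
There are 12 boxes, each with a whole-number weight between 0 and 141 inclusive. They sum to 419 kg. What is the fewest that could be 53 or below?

5

Let j be the number exceeding 53. Then the total is ≥ 54·j + 0·(12 − j) = 0 + 54j.
So 54j ≤ 419 and j ≤ 7; hence at least 12 − 7 = 5 are ≤ 53.
Exactly 5 works: 5 values at 0 and 7 at 54 total 378; raise one of the low values by 41 (still ≤ 53) to hit 419.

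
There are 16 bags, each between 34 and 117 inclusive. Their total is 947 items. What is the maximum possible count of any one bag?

117

Maximizing one value means minimizing the remaining 15.
The other 15 contribute at least 15 × 34 = 510, leaving at most 947 − 510 = 437.
But each bag is capped at 117, so the maximum is 117.
Achievable: one at 117 and the other 15 totalling 830, which fits since 15 × 34 ≤ 830 ≤ 15 × 117.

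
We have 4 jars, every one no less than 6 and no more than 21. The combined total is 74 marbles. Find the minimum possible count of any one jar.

To make one jar as small as possible, make the other 3 as large as possible.
The other 3 contribute at most 3 × 21 = 63, leaving at least 74 − 63 = 11.
Since 11 ≥ 6, this is achievable: one at 11 and 3 at 21.

11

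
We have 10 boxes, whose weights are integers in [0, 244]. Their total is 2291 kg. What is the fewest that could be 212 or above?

Each value short of 212 is at most 211, costing at least 244 − 211 = 33 against the maximum total of 2440.
We can afford to lose at most 2440 − 2291 = 149, so at most ⌊149/33⌋ = 4 fall short, and at least 6 are ≥ 212.
Exactly 6 works: 6 values at 244 and 4 at 211 total 2308; lower one of the high values by 17 (still ≥ 212) to hit 2291.

6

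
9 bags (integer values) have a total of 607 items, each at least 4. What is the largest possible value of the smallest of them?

If every one of the 9 were at least 68, the total would be at least 9 × 68 = 612 > 607.
Taking 5 copies of 67 and 4 copies of 68 gives exactly 607, so 67 is attained.

67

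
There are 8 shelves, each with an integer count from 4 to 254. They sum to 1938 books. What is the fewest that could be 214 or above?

If only k of them are at least 214, the other 8 − k are at most 213, so the total is at most k·254 + (8 − k)·213.
This must reach 1938, so k·254 + (8 − k)·213 ≥ 1938, giving k ≥ 6.
Exactly 6 works: 6 values at 254 and 2 at 213 total 1950; lower one of the high values by 12 (still ≥ 214) to hit 1938.

6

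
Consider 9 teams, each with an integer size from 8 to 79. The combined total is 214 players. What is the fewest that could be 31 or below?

Let j be the number exceeding 31. Then the total is ≥ 32·j + 8·(9 − j) = 72 + 24j.
So 24j ≤ 142 and j ≤ 5; hence at least 9 − 5 = 4 are ≤ 31.
Exactly 4 works: 4 values at 8 and 5 at 32 total 192; raise one of the low values by 22 (still ≤ 31) to hit 214.

4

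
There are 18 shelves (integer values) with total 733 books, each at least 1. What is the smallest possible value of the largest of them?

41

If every one of the 18 were at most 40, the total would be at most 18 × 40 = 720 < 733.
Achievable: 13 of them at 41 and 5 at 40 total 733.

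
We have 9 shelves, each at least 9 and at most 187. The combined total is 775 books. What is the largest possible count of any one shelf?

187

Maximizing one value means minimizing the remaining 8.
The other 8 contribute at least 8 × 9 = 72, leaving at most 775 − 72 = 703.
But each shelf is capped at 187, so the maximum is 187.
Achievable: one at 187 and the other 8 totalling 588, which fits since 8 × 9 ≤ 588 ≤ 8 × 187.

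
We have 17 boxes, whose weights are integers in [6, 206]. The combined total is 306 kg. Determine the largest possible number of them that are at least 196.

1

If k of the values are ≥ 196, the total is ≥ 196k + 6(17 − k).
Setting 196k + 6(17 − k) ≤ 306 gives 190k ≤ 204, so k ≤ 1.
k = 1 is achieved by 1 value at 196 and 16 at 6, total 292; add 14 to one value (staying below 196) to reach 306.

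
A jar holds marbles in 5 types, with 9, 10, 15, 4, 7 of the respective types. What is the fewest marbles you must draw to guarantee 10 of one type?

In the worst case you take as many as possible of each type without reaching 10: 9 + 9 + 9 + 4 + 7 = 38.
The next one must give 10 of some type, so 38 + 1 = 39.

39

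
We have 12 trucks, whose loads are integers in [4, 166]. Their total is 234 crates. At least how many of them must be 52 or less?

9

Each value above 52 is at least 53, contributing at least 53 − 4 = 49 above the floor 4.
The sum exceeds the floor total 48 by 186, so at most ⌊186/49⌋ = 3 exceed 52, and at least 9 are ≤ 52.
Exactly 9 works: 9 values at 4 and 3 at 53 total 195; raise one of the low values by 39 (still ≤ 52) to hit 234.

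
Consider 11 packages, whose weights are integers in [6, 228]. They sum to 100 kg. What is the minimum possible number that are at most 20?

Let j be the number exceeding 20. Then the total is ≥ 21·j + 6·(11 − j) = 66 + 15j.
So 15j ≤ 34 and j ≤ 2; hence at least 11 − 2 = 9 are ≤ 20.
Exactly 9 works: 9 values at 6 and 2 at 21 total 96; raise one of the low values by 4 (still ≤ 20) to hit 100.

9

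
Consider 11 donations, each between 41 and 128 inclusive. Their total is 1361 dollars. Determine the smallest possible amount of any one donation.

81

Minimizing one value means maximizing the remaining 10.
The other 10 contribute at most 10 × 128 = 1280, leaving at least 1361 − 1280 = 81.
Since 81 ≥ 41, this is achievable: one at 81 and 10 at 128.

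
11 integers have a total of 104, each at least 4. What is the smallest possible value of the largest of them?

The 11 values sum to 104, so their maximum is at least ⌈104/11⌉ = 10.
Taking 6 copies of 9 and 5 copies of 10 gives exactly 104, so 10 is attained.

10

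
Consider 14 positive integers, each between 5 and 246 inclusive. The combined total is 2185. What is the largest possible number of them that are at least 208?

10

With k values at 208 or above and the rest at least 5, the sum is at least 70 + 203k.
Since the sum is 2185, we need 203k ≤ 2115, i.e. k ≤ 10.
k = 10 is achieved by 10 values at 208 and 4 at 5, total 2100; add 85 to one value (staying below 208) to reach 2185.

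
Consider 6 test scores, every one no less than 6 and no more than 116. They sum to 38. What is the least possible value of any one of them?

To make one score as small as possible, make the other 5 as large as possible.
The other 5 can take up 5 × 116 = 580 ≥ 38 − 6, so one score can sit at its floor of 6.
Achievable: one at 6 and the other 5 totalling 32, which fits since 5 × 6 ≤ 32 ≤ 5 × 116.

6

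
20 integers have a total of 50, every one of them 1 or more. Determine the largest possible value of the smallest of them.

2

The 20 values sum to 50, so their minimum is at most ⌊50/20⌋ = 2.
Achievable: 10 of them at 2 and 10 at 3 total 50.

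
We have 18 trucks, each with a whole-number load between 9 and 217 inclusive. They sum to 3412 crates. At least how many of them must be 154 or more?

11

If only k of them are at least 154, the other 18 − k are at most 153, so the total is at most k·217 + (18 − k)·153.
This must reach 3412, so k·217 + (18 − k)·153 ≥ 3412, giving k ≥ 11.
Exactly 11 works: 11 values at 217 and 7 at 153 total 3458; lower one of the high values by 46 (still ≥ 154) to hit 3412.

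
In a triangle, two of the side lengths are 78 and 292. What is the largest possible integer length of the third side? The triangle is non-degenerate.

The third side must be less than 78 + 292 = 370.
The largest integer below 370 is 369.

369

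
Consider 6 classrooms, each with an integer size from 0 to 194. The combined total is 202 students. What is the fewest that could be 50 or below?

3

Each value above 50 is at least 51, contributing at least 51 − 0 = 51 above the floor 0.
The sum exceeds the floor total 0 by 202, so at most ⌊202/51⌋ = 3 exceed 50, and at least 3 are ≤ 50.
Exactly 3 works: 3 values at 0 and 3 at 51 total 153; raise one of the low values by 49 (still ≤ 50) to hit 202.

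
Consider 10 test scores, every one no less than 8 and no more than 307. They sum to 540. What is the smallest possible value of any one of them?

8

Minimizing one value means maximizing the remaining 9.
The other 9 can take up 9 × 307 = 2763 ≥ 540 − 8, so one score can sit at its floor of 8.
Achievable: one at 8 and the other 9 totalling 532, which fits since 9 × 8 ≤ 532 ≤ 9 × 307.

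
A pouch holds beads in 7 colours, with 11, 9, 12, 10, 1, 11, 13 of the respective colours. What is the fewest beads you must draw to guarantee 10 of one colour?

56

In the worst case you take as many as possible of each colour without reaching 10: 9 + 9 + 9 + 9 + 1 + 9 + 9 = 55.
The next one must give 10 of some colour, so 55 + 1 = 56.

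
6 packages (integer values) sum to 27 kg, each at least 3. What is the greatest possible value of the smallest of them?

4

The average is 27/6 < 5, so some value is ≤ 4.
Taking 3 copies of 4 and 3 copies of 5 gives exactly 27, so 4 is attained.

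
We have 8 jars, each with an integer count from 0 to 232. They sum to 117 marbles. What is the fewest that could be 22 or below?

3

Each value above 22 is at least 23, contributing at least 23 − 0 = 23 above the floor 0.
The sum exceeds the floor total 0 by 117, so at most ⌊117/23⌋ = 5 exceed 22, and at least 3 are ≤ 22.
Exactly 3 works: 3 values at 0 and 5 at 23 total 115; raise one of the low values by 2 (still ≤ 22) to hit 117.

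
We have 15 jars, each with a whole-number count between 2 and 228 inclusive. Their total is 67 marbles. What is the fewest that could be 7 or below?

9

Let j be the number exceeding 7. Then the total is ≥ 8·j + 2·(15 − j) = 30 + 6j.
So 6j ≤ 37 and j ≤ 6; hence at least 15 − 6 = 9 are ≤ 7.
Exactly 9 works: 9 values at 2 and 6 at 8 total 66; raise one of the low values by 1 (still ≤ 7) to hit 67.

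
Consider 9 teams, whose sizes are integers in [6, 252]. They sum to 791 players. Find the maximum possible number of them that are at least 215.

If k of the values are ≥ 215, the total is ≥ 215k + 6(9 − k).
Setting 215k + 6(9 − k) ≤ 791 gives 209k ≤ 737, so k ≤ 3.
k = 3 is achieved by 3 values at 215 and 6 at 6, total 681; add 110 to one value (staying below 215) to reach 791.

3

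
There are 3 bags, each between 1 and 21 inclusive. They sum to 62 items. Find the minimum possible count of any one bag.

To make one bag as small as possible, make the other 2 as large as possible.
The other 2 contribute at most 2 × 21 = 42, leaving at least 62 − 42 = 20.
Since 20 ≥ 1, this is achievable: one at 20 and 2 at 21.

20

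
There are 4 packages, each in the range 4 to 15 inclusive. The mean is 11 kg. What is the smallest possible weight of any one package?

To make one package as small as possible, make the other 3 as large as possible.
The total is 4 × 11 = 44.
The other 3 can take up 3 × 15 = 45 ≥ 44 − 4, so one package can sit at its floor of 4.
Achievable: one at 4 and the other 3 totalling 40, which fits since 3 × 4 ≤ 40 ≤ 3 × 15.

4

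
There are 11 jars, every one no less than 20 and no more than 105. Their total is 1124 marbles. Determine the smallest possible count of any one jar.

Minimizing one value means maximizing the remaining 10.
The other 10 contribute at most 10 × 105 = 1050, leaving at least 1124 − 1050 = 74.
Since 74 ≥ 20, this is achievable: one at 74 and 10 at 105.

74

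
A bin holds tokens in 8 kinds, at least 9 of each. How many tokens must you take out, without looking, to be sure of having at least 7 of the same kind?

You could draw 6 of every kind without reaching 7 of any — 48 in all.
One more forces 7 of some kind, so 48 + 1 = 49.

49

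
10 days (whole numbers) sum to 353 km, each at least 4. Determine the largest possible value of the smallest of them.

35

If every one of the 10 were at least 36, the total would be at least 10 × 36 = 360 > 353.
Achievable: 7 of them at 35 and 3 at 36 total 353.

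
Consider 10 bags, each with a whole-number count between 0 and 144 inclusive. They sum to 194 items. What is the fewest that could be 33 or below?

Let j be the number exceeding 33. Then the total is ≥ 34·j + 0·(10 − j) = 0 + 34j.
So 34j ≤ 194 and j ≤ 5; hence at least 10 − 5 = 5 are ≤ 33.
Exactly 5 works: 5 values at 0 and 5 at 34 total 170; raise one of the low values by 24 (still ≤ 33) to hit 194.

5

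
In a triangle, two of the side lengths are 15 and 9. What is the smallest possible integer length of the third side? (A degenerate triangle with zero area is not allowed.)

7

The third side must exceed |15 − 9| = 6.
The smallest integer above 6 is 7.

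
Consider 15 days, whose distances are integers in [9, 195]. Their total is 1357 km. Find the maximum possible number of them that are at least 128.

10

With k values at 128 or above and the rest at least 9, the sum is at least 135 + 119k.
Since the sum is 1357, we need 119k ≤ 1222, i.e. k ≤ 10.
k = 10 is achieved by 10 values at 128 and 5 at 9, total 1325; add 32 to one value (staying below 128) to reach 1357.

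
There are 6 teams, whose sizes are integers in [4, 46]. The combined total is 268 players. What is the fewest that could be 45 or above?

Suppose at most 6 − j of them reach 45; then j values are ≤ 44 and the rest ≤ 46.
The total is then ≤ 44·j + 46·(6 − j) = 276 − 2j. For this to be ≥ 268 we need j ≤ 4, so at least 6 − 4 = 2 must reach 45.
Exactly 2 works: 2 values at 46 and 4 at 44 total 268.

2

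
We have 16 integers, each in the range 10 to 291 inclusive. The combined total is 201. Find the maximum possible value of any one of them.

Maximizing one value means minimizing the remaining 15.
The other 15 contribute at least 15 × 10 = 150, leaving at most 201 − 150 = 51.
Since 51 ≤ 291, this is achievable: one at 51 and 15 at 10.

51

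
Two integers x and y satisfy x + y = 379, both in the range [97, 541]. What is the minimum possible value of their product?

xy = x(379 − x) is concave in x, so over [97, 282] it is minimized at an endpoint.
At the endpoint x = 97, y = 379 − 97 = 282, so xy = 97 × 282 = 27354.

27354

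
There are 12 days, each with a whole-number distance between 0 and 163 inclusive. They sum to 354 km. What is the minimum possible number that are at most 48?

5

If only k of them are at most 48, the other 12 − k are at least 49, so the total is at least (12 − k)·49 + k·0.
This is ≤ 354, so (12 − k)·49 + 0k ≤ 354, which gives k ≥ 5.
Exactly 5 works: 5 values at 0 and 7 at 49 total 343; raise one of the low values by 11 (still ≤ 48) to hit 354.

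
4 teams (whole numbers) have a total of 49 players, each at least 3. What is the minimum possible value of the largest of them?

13

If every one of the 4 were at most 12, the total would be at most 4 × 12 = 48 < 49.
Taking 3 copies of 12 and 1 copy of 13 gives exactly 49, so 13 is attained.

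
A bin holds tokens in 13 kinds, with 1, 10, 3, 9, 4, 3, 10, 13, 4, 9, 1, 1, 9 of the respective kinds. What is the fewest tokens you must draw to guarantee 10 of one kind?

In the worst case you take as many as possible of each kind without reaching 10: 1 + 9 + 3 + 9 + 4 + 3 + 9 + 9 + 4 + 9 + 1 + 1 + 9 = 71.
The next one must give 10 of some kind, so 71 + 1 = 72.

72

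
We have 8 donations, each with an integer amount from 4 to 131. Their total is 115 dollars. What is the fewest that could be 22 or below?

Each value above 22 is at least 23, contributing at least 23 − 4 = 19 above the floor 4.
The sum exceeds the floor total 32 by 83, so at most ⌊83/19⌋ = 4 exceed 22, and at least 4 are ≤ 22.
Exactly 4 works: 4 values at 4 and 4 at 23 total 108; raise one of the low values by 7 (still ≤ 22) to hit 115.

4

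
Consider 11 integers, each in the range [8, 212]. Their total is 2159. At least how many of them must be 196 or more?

If only k of them are at least 196, the other 11 − k are at most 195, so the total is at most k·212 + (11 − k)·195.
This must reach 2159, so k·212 + (11 − k)·195 ≥ 2159, giving k ≥ 1.
Exactly 1 works: 1 value at 212 and 10 at 195 total 2162; lower one of the high values by 3 (still ≥ 196) to hit 2159.

1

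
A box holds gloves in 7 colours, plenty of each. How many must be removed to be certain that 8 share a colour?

You could draw 7 of every colour without reaching 8 of any — 49 in all.
One more forces 8 of some colour, so 49 + 1 = 50.

50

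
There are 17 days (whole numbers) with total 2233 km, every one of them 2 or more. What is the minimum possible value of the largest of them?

The average is 2233/17 > 131, so not all 17 can be 131 or less; the largest is ≥ 132.
Taking 11 copies of 131 and 6 copies of 132 gives exactly 2233, so 132 is attained.

132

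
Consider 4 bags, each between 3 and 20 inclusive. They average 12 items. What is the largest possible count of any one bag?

20

To make one bag as large as possible, make the other 3 as small as possible.
The total is 4 × 12 = 48.
The other 3 contribute at least 3 × 3 = 9, leaving at most 48 − 9 = 39.
But each bag is capped at 20, so the maximum is 20.
Achievable: one at 20 and the other 3 totalling 28, which fits since 3 × 3 ≤ 28 ≤ 3 × 20.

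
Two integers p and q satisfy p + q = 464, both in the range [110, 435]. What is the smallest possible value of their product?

38940

Since p + q is fixed, pushing one of them to its bound minimizes the product.
At the endpoint p = 110, q = 464 − 110 = 354, so pq = 110 × 354 = 38940.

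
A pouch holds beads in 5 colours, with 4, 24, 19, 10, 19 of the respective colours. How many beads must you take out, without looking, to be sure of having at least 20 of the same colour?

In the worst case you take as many as possible of each colour without reaching 20: 4 + 19 + 19 + 10 + 19 = 71.
The next one must give 20 of some colour, so 71 + 1 = 72.

72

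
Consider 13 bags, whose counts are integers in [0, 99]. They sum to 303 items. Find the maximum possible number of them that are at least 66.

4

Suppose k of them are at least 66. Those contribute at least 66 each and the other 13 − k at least 0 each.
So the total is at least 66k + 0(13 − k) = 0 + 66k. This must be ≤ 303, giving k ≤ 4.
k = 4 is achieved by 4 values at 66 and 9 at 0, total 264; add 39 to one value (staying below 66) to reach 303.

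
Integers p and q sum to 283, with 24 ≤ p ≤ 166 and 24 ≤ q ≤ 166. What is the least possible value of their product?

For a fixed sum, pq is smallest when p and q are as far apart as possible.
The extreme feasible split is p = 117, q = 166, giving pq = 19422.

19422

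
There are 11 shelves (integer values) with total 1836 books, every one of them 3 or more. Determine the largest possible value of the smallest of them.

The 11 values sum to 1836, so their minimum is at most ⌊1836/11⌋ = 166.
Achievable: 1 of them at 166 and 10 at 167 total 1836.

166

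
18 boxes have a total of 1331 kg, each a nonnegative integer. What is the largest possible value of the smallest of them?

The average is 1331/18 < 74, so some value is ≤ 73.
Equality holds with 1 value of 73 and 17 values of 74.

73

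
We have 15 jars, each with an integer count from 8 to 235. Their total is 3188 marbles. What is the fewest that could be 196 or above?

7

If only k of them are at least 196, the other 15 − k are at most 195, so the total is at most k·235 + (15 − k)·195.
This must reach 3188, so k·235 + (15 − k)·195 ≥ 3188, giving k ≥ 7.
Exactly 7 works: 7 values at 235 and 8 at 195 total 3205; lower one of the high values by 17 (still ≥ 196) to hit 3188.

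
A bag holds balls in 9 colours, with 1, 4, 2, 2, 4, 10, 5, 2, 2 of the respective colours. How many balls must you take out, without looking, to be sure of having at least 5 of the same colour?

26

In the worst case you take as many as possible of each colour without reaching 5: 1 + 4 + 2 + 2 + 4 + 4 + 4 + 2 + 2 = 25.
The next one must give 5 of some colour, so 25 + 1 = 26.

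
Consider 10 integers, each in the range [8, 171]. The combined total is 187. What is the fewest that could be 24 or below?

Let j be the number exceeding 24. Then the total is ≥ 25·j + 8·(10 − j) = 80 + 17j.
So 17j ≤ 107 and j ≤ 6; hence at least 10 − 6 = 4 are ≤ 24.
Exactly 4 works: 4 values at 8 and 6 at 25 total 182; raise one of the low values by 5 (still ≤ 24) to hit 187.

4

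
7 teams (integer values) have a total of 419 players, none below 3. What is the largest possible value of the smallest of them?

59

If every one of the 7 were at least 60, the total would be at least 7 × 60 = 420 > 419.
Taking 1 copy of 59 and 6 copies of 60 gives exactly 419, so 59 is attained.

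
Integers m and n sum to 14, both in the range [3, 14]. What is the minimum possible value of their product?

mn = m(14 − m) is concave in m, so over [3, 11] it is minimized at an endpoint.
At the endpoint m = 3, n = 14 − 3 = 11, so mn = 3 × 11 = 33.

33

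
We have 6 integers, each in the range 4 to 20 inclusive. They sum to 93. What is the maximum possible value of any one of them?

To make one integer as large as possible, make the other 5 as small as possible.
The other 5 contribute at least 5 × 4 = 20, leaving at most 93 − 20 = 73.
But each integer is capped at 20, so the maximum is 20.
Achievable: one at 20 and the other 5 totalling 73, which fits since 5 × 4 ≤ 73 ≤ 5 × 20.

20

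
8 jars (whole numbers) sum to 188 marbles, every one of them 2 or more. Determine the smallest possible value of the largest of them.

24

The 8 values sum to 188, so their maximum is at least ⌈188/8⌉ = 24.
Equality holds with 4 values of 24 and 4 values of 23.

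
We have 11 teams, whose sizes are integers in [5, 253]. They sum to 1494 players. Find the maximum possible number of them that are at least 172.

With k values at 172 or above and the rest at least 5, the sum is at least 55 + 167k.
Since the sum is 1494, we need 167k ≤ 1439, i.e. k ≤ 8.
k = 8 is achieved by 8 values at 172 and 3 at 5, total 1391; add 103 to one value (staying below 172) to reach 1494.

8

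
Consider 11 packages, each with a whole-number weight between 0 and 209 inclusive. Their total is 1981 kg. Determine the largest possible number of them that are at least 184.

10

If k of the values are ≥ 184, the total is ≥ 184k + 0(11 − k).
Setting 184k + 0(11 − k) ≤ 1981 gives 184k ≤ 1981, so k ≤ 10.
k = 10 is achieved by 10 values at 184 and 1 at 0, total 1840; add 141 to one value (staying below 184) to reach 1981.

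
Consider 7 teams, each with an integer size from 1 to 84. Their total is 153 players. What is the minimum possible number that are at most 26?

If only k of them are at most 26, the other 7 − k are at least 27, so the total is at least (7 − k)·27 + k·1.
This is ≤ 153, so (7 − k)·27 + 1k ≤ 153, which gives k ≥ 2.
Exactly 2 works: 2 values at 1 and 5 at 27 total 137; raise one of the low values by 16 (still ≤ 26) to hit 153.

2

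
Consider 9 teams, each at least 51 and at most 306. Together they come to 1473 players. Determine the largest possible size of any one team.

Maximizing one value means minimizing the remaining 8.
The other 8 contribute at least 8 × 51 = 408, leaving at most 1473 − 408 = 1065.
But each team is capped at 306, so the maximum is 306.
Achievable: one at 306 and the other 8 totalling 1167, which fits since 8 × 51 ≤ 1167 ≤ 8 × 306.

306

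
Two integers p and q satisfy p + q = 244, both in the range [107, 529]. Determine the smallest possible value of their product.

For a fixed sum, pq is smallest when p and q are as far apart as possible.
The extreme feasible split is p = 107, q = 137, giving pq = 14659.

14659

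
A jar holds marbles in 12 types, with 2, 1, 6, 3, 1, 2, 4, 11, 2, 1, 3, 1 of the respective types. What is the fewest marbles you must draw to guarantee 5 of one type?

In the worst case you take as many as possible of each type without reaching 5: 2 + 1 + 4 + 3 + 1 + 2 + 4 + 4 + 2 + 1 + 3 + 1 = 28.
The next one must give 5 of some type, so 28 + 1 = 29.

29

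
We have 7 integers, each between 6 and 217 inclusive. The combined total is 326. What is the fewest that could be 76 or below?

If only k of them are at most 76, the other 7 − k are at least 77, so the total is at least (7 − k)·77 + k·6.
This is ≤ 326, so (7 − k)·77 + 6k ≤ 326, which gives k ≥ 3.
Exactly 3 works: 3 values at 6 and 4 at 77 total 326.

3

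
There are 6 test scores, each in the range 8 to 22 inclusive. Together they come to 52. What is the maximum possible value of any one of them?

12

Maximizing one value means minimizing the remaining 5.
The other 5 contribute at least 5 × 8 = 40, leaving at most 52 − 40 = 12.
Since 12 ≤ 22, this is achievable: one at 12 and 5 at 8.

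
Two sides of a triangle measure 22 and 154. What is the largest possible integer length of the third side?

175

The third side must be less than 22 + 154 = 176.
The largest integer below 176 is 175.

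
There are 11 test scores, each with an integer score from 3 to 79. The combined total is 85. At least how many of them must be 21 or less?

9

Each value above 21 is at least 22, contributing at least 22 − 3 = 19 above the floor 3.
The sum exceeds the floor total 33 by 52, so at most ⌊52/19⌋ = 2 exceed 21, and at least 9 are ≤ 21.
Exactly 9 works: 9 values at 3 and 2 at 22 total 71; raise one of the low values by 14 (still ≤ 21) to hit 85.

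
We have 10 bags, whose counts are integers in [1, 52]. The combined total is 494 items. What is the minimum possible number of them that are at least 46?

Suppose at most 10 − j of them reach 46; then j values are ≤ 45 and the rest ≤ 52.
The total is then ≤ 45·j + 52·(10 − j) = 520 − 7j. For this to be ≥ 494 we need j ≤ 3, so at least 10 − 3 = 7 must reach 46.
Exactly 7 works: 7 values at 52 and 3 at 45 total 499; lower one of the high values by 5 (still ≥ 46) to hit 494.

7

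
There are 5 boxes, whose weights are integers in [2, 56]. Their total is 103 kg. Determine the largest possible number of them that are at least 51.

If k of the values are ≥ 51, the total is ≥ 51k + 2(5 − k).
Setting 51k + 2(5 − k) ≤ 103 gives 49k ≤ 93, so k ≤ 1.
k = 1 is achieved by 1 value at 51 and 4 at 2, total 59; add 44 to one value (staying below 51) to reach 103.

1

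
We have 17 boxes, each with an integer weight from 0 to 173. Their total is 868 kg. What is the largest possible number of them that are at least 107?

8

With k values at 107 or above and the rest at least 0, the sum is at least 0 + 107k.
Since the sum is 868, we need 107k ≤ 868, i.e. k ≤ 8.
k = 8 is achieved by 8 values at 107 and 9 at 0, total 856; add 12 to one value (staying below 107) to reach 868.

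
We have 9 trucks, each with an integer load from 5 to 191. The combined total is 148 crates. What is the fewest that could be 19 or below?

Each value above 19 is at least 20, contributing at least 20 − 5 = 15 above the floor 5.
The sum exceeds the floor total 45 by 103, so at most ⌊103/15⌋ = 6 exceed 19, and at least 3 are ≤ 19.
Exactly 3 works: 3 values at 5 and 6 at 20 total 135; raise one of the low values by 13 (still ≤ 19) to hit 148.

3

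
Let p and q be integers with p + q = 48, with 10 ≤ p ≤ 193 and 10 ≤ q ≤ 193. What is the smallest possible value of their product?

Since p + q is fixed, pushing one of them to its bound minimizes the product.
The extreme feasible split is p = 10, q = 38, giving pq = 380.

380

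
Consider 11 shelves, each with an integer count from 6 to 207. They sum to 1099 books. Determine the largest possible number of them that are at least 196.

With k values at 196 or above and the rest at least 6, the sum is at least 66 + 190k.
Since the sum is 1099, we need 190k ≤ 1033, i.e. k ≤ 5.
k = 5 is achieved by 5 values at 196 and 6 at 6, total 1016; add 83 to one value (staying below 196) to reach 1099.

5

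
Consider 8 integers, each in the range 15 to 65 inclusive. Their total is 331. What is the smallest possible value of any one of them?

15

To make one integer as small as possible, make the other 7 as large as possible.
The other 7 can take up 7 × 65 = 455 ≥ 331 − 15, so one integer can sit at its floor of 15.
Achievable: one at 15 and the other 7 totalling 316, which fits since 7 × 15 ≤ 316 ≤ 7 × 65.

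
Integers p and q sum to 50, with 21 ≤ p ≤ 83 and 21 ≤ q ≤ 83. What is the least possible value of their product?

Since p + q is fixed, pushing one of them to its bound minimizes the product.
At the endpoint p = 21, q = 50 − 21 = 29, so pq = 21 × 29 = 609.

609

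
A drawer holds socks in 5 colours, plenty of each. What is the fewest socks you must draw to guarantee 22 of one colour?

106

In the worst case you draw 21 of each of the 5 colours: 5 × 21 = 105.
One more forces 22 of some colour, so 105 + 1 = 106.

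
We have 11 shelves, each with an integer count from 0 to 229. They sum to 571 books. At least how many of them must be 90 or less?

5

If only k of them are at most 90, the other 11 − k are at least 91, so the total is at least (11 − k)·91 + k·0.
This is ≤ 571, so (11 − k)·91 + 0k ≤ 571, which gives k ≥ 5.
Exactly 5 works: 5 values at 0 and 6 at 91 total 546; raise one of the low values by 25 (still ≤ 90) to hit 571.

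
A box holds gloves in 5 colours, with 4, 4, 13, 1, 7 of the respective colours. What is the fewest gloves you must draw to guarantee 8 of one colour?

24

In the worst case you take as many as possible of each colour without reaching 8: 4 + 4 + 7 + 1 + 7 = 23.
The next one must give 8 of some colour, so 23 + 1 = 24.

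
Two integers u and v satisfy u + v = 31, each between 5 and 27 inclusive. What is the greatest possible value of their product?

240

uv = u(31 − u) is maximized when u is as near 31/2 as the bounds allow.
Taking u = 15 and v = 16 (both in [5, 27]) gives uv = 240.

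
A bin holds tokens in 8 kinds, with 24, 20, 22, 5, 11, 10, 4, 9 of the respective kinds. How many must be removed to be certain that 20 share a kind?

97

In the worst case you take as many as possible of each kind without reaching 20: 19 + 19 + 19 + 5 + 11 + 10 + 4 + 9 = 96.
The next one must give 20 of some kind, so 96 + 1 = 97.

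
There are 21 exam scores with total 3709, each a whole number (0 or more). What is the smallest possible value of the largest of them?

Some value must be at least ⌈3709/21⌉ = 177, since 21 × 176 = 3696 < 3709.
Achievable: 13 of them at 177 and 8 at 176 total 3709.

177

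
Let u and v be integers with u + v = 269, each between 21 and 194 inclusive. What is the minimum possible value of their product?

14550

For a fixed sum, uv is smallest when u and v are as far apart as possible.
The extreme feasible split is u = 75, v = 194, giving uv = 14550.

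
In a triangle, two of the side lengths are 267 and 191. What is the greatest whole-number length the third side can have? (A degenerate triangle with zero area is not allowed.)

The third side must be less than 267 + 191 = 458.
The largest integer below 458 is 457.

457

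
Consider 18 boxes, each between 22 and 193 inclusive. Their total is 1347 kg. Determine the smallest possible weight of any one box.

Minimizing one value means maximizing the remaining 17.
The other 17 can take up 17 × 193 = 3281 ≥ 1347 − 22, so one box can sit at its floor of 22.
Achievable: one at 22 and the other 17 totalling 1325, which fits since 17 × 22 ≤ 1325 ≤ 17 × 193.

22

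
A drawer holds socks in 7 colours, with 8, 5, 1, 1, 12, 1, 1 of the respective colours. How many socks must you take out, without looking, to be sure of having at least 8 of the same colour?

In the worst case you take as many as possible of each colour without reaching 8: 7 + 5 + 1 + 1 + 7 + 1 + 1 = 23.
The next one must give 8 of some colour, so 23 + 1 = 24.

24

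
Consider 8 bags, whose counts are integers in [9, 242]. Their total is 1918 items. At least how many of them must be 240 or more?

Suppose at most 8 − j of them reach 240; then j values are ≤ 239 and the rest ≤ 242.
The total is then ≤ 239·j + 242·(8 − j) = 1936 − 3j. For this to be ≥ 1918 we need j ≤ 6, so at least 8 − 6 = 2 must reach 240.
Exactly 2 works: 2 values at 242 and 6 at 239 total 1918.

2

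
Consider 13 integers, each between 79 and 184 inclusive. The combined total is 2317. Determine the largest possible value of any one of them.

184

Maximizing one value means minimizing the remaining 12.
The other 12 contribute at least 12 × 79 = 948, leaving at most 2317 − 948 = 1369.
But each integer is capped at 184, so the maximum is 184.
Achievable: one at 184 and the other 12 totalling 2133, which fits since 12 × 79 ≤ 2133 ≤ 12 × 184.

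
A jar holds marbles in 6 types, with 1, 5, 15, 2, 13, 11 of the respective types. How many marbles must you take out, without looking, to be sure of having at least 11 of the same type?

In the worst case you take as many as possible of each type without reaching 11: 1 + 5 + 10 + 2 + 10 + 10 = 38.
The next one must give 11 of some type, so 38 + 1 = 39.

39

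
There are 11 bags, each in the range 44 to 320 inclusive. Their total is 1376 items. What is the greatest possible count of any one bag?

Maximizing one value means minimizing the remaining 10.
The other 10 contribute at least 10 × 44 = 440, leaving at most 1376 − 440 = 936.
But each bag is capped at 320, so the maximum is 320.
Achievable: one at 320 and the other 10 totalling 1056, which fits since 10 × 44 ≤ 1056 ≤ 10 × 320.

320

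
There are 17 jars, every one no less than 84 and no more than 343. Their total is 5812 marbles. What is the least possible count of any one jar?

324

Minimizing one value means maximizing the remaining 16.
The other 16 contribute at most 16 × 343 = 5488, leaving at least 5812 − 5488 = 324.
Since 324 ≥ 84, this is achievable: one at 324 and 16 at 343.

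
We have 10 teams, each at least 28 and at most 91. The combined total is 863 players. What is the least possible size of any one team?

To make one team as small as possible, make the other 9 as large as possible.
The other 9 contribute at most 9 × 91 = 819, leaving at least 863 − 819 = 44.
Since 44 ≥ 28, this is achievable: one at 44 and 9 at 91.

44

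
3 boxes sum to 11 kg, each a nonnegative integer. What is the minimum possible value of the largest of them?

If every one of the 3 were at most 3, the total would be at most 3 × 3 = 9 < 11.
Equality holds with 2 values of 4 and 1 value of 3.

4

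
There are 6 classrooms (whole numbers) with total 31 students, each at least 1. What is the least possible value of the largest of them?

6

The average is 31/6 > 5, so not all 6 can be 5 or less; the largest is ≥ 6.
Equality holds with 1 value of 6 and 5 values of 5.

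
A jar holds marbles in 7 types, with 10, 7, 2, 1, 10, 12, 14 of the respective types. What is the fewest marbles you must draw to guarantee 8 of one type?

In the worst case you take as many as possible of each type without reaching 8: 7 + 7 + 2 + 1 + 7 + 7 + 7 = 38.
The next one must give 8 of some type, so 38 + 1 = 39.

39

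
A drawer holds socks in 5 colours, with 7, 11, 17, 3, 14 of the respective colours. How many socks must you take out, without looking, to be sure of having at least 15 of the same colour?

In the worst case you take as many as possible of each colour without reaching 15: 7 + 11 + 14 + 3 + 14 = 49.
The next one must give 15 of some colour, so 49 + 1 = 50.

50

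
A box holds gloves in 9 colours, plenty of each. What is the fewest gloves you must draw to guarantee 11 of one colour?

91

In the worst case you draw 10 of each of the 9 colours: 9 × 10 = 90.
One more forces 11 of some colour, so 90 + 1 = 91.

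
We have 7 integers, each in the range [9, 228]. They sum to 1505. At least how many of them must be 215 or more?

Each value short of 215 is at most 214, costing at least 228 − 214 = 14 against the maximum total of 1596.
We can afford to lose at most 1596 − 1505 = 91, so at most ⌊91/14⌋ = 6 fall short, and at least 1 are ≥ 215.
Exactly 1 works: 1 value at 228 and 6 at 214 total 1512; lower one of the high values by 7 (still ≥ 215) to hit 1505.

1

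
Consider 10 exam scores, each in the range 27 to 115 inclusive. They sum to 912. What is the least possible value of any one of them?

Minimizing one value means maximizing the remaining 9.
The other 9 can take up 9 × 115 = 1035 ≥ 912 − 27, so one score can sit at its floor of 27.
Achievable: one at 27 and the other 9 totalling 885, which fits since 9 × 27 ≤ 885 ≤ 9 × 115.

27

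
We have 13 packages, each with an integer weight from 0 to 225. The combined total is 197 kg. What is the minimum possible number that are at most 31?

7

Let j be the number exceeding 31. Then the total is ≥ 32·j + 0·(13 − j) = 0 + 32j.
So 32j ≤ 197 and j ≤ 6; hence at least 13 − 6 = 7 are ≤ 31.
Exactly 7 works: 7 values at 0 and 6 at 32 total 192; raise one of the low values by 5 (still ≤ 31) to hit 197.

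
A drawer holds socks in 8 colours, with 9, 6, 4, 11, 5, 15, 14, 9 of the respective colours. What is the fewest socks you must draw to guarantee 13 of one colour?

In the worst case you take as many as possible of each colour without reaching 13: 9 + 6 + 4 + 11 + 5 + 12 + 12 + 9 = 68.
The next one must give 13 of some colour, so 68 + 1 = 69.

69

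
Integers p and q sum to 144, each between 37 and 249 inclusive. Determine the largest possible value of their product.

For a fixed sum, the product pq is largest when p and q are as close as possible.
Taking p = 72 and q = 72 (both in [37, 249]) gives pq = 5184.

5184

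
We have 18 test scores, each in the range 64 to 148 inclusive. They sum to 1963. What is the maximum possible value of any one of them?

Maximizing one value means minimizing the remaining 17.
The other 17 contribute at least 17 × 64 = 1088, leaving at most 1963 − 1088 = 875.
But each score is capped at 148, so the maximum is 148.
Achievable: one at 148 and the other 17 totalling 1815, which fits since 17 × 64 ≤ 1815 ≤ 17 × 148.

148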